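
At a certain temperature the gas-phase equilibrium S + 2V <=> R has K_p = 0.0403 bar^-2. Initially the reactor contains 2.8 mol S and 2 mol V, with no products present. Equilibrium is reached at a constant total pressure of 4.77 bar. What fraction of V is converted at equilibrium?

Let X = conversion of V (basis 2 mol V); extent of reaction ξ = X.
At extent ξ: n_S = 2.8 − X; n_V = 2 − 2X; n_R = X.
Total moles n_T = 4.8 − 2X.
Mole fractions y_i = n_i/n_T; K_p = p_R / (p_S p_V^2) with p_i = y_i·P.
Substituting and setting equal to 0.0403 bar^-2 gives a polynomial in X; the root in (0,1) is X = 0.272.

X = 0.272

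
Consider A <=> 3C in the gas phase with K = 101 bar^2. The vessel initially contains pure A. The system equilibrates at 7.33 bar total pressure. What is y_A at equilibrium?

Take 1 mol A as basis and let X be its fractional conversion, so ξ = X.
Species balance: n_A = 1 − X; n_C = 3X.
Summing: n_T = 1 + 2X.
y_i = n_i/n_T, p_i = y_i·P. K = p_C^3 / (p_A).
Substituting and setting equal to 101 bar^2 gives a polynomial in X; the root in (0,1) is X = 0.518.
Then n_A = 0.482, n_T = 2.04, so y_A = 0.237.

y_A = 0.237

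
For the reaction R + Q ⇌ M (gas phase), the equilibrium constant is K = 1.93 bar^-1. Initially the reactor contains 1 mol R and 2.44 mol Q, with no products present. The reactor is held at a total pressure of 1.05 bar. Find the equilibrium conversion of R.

X = 0.569

Let X = conversion of R (basis 1 mol R); extent of reaction ξ = X.
Moles: n_R = 1 − X; n_Q = 2.44 − X; n_M = X.
Total moles n_T = 3.44 − X.
y_i = n_i/n_T, p_i = y_i·P. K = p_M / (p_R p_Q).
This yields a degree-2 equation in X; solving on (0,1), X = 0.569.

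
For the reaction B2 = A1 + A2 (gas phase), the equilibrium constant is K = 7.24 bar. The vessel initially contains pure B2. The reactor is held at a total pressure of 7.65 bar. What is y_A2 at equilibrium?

Let X = conversion of B2 (basis 1 mol B2); extent of reaction ξ = X.
Moles: n_B2 = 1 − X; n_A1 = X; n_A2 = X.
Summing: n_T = 1 + X.
y_i = n_i/n_T, p_i = y_i·P. K = p_A1 p_A2 / (p_B2).
This yields a degree-2 equation in X; solving on (0,1), X = 0.697.
Then n_A2 = 0.697, n_T = 1.7, so y_A2 = 0.411.

y_A2 = 0.411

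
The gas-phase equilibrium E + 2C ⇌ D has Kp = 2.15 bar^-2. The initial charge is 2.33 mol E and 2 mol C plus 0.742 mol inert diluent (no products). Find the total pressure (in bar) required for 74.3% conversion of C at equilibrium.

P = 3.26 bar

Let X = conversion of C (basis 2 mol C); extent of reaction ξ = X.
At extent ξ: n_E = 2.33 − X; n_C = 2 − 2X; n_D = X; n_I = 0.742 (inert).
Summing: n_T = 5.07 − 2X.
Kp = p_D / (p_E p_C^2) with p_i = (n_i/n_T)·P.
At X = 0.743: the mole-fraction product g(X) = Π y_i^ν_i = 22.79. Since Kp = g(X)·P^{-2}, P = (g/Kp)^(1/2) = (22.79/2.15)^(1/2) = 3.26 bar.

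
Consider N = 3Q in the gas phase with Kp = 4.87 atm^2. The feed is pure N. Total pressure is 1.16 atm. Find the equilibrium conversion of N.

Basis: 1 mol N initially; let X = conversion of N. Extent ξ = X.
Species balance: n_N = 1 − X; n_Q = 3X.
Total moles n_T = 1 + 2X.
Mole fractions y_i = n_i/n_T; Kp = p_Q^3 / (p_N) with p_i = y_i·P.
Substituting and setting equal to 4.87 atm^2 gives a polynomial in X; the root in (0,1) is X = 0.632.

X = 0.632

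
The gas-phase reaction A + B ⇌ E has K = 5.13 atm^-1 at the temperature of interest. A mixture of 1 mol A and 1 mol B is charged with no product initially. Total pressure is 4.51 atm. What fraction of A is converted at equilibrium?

Take 1 mol A as basis and let X be its fractional conversion, so ξ = X.
Species balance: n_A = 1 − X; n_B = 1 − X; n_E = X.
Total moles n_T = 2 − X.
y_i = n_i/n_T, p_i = y_i·P. K = p_E / (p_A p_B).
Setting this equal to 5.13 atm^-1 and taking the physical root (0 < X < 1) gives X = 0.796.

X = 0.796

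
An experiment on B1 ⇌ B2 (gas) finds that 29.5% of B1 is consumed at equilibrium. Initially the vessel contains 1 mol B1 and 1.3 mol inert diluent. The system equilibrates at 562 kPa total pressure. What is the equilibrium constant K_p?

K_p = 0.418

Basis: 1 mol B1 initially; let X = conversion of B1. Extent ξ = X.
Species balance: n_B1 = 1 − X; n_B2 = X; n_I = 1.3 (inert).
Total moles n_T = 2.3 (Δν = 0, constant).
At X = 0.295: n_B1 = 0.705, n_B2 = 0.295, n_T = 2.3.
p_i = (n_i/n_T)·P. K_p = p_B2 / (p_B1) = 0.418.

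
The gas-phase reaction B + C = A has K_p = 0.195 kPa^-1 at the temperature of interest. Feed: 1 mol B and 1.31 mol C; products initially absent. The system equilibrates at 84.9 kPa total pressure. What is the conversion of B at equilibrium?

Let X = conversion of B (basis 1 mol B); extent of reaction ξ = X.
Moles: n_B = 1 − X; n_C = 1.31 − X; n_A = X.
n_T = Σnᵢ = 2.31 − X.
With p_i = (n_i/n_T)P, K_p = p_A / (p_B p_C).
Equating to 0.195 kPa^-1 and solving on 0 < X < 1: X = 0.841.

X = 0.841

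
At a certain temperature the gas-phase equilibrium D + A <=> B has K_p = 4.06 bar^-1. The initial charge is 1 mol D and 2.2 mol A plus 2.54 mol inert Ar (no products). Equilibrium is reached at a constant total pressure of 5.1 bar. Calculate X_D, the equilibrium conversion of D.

X = 0.851

Let X = conversion of D (basis 1 mol D); extent of reaction ξ = X.
Species balance: n_D = 1 − X; n_A = 2.2 − X; n_B = X; n_I = 2.54 (inert).
Total moles n_T = 5.74 − X.
With p_i = (n_i/n_T)P, K_p = p_B / (p_D p_A).
This yields a degree-2 equation in X; solving on (0,1), X = 0.851.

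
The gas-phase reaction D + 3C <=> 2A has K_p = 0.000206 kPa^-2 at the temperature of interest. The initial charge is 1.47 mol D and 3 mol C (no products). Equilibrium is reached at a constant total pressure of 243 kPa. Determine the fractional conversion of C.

X = 0.616

Let X = conversion of C (basis 3 mol C); extent of reaction ξ = X.
Mole table: n_D = 1.47 − X; n_C = 3 − 3X; n_A = 2X.
n_T = Σnᵢ = 4.47 − 2X.
With p_i = (n_i/n_T)P, K_p = p_A^2 / (p_D p_C^3).
Substituting and setting equal to 0.000206 kPa^-2 gives a polynomial in X; the root in (0,1) is X = 0.616.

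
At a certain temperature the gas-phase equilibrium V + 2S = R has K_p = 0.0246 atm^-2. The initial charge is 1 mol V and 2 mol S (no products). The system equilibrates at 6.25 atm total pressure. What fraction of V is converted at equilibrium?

Take 1 mol V as basis and let X be its fractional conversion, so ξ = X.
Moles: n_V = 1 − X; n_S = 2 − 2X; n_R = X.
Summing: n_T = 3 − 2X.
Mole fractions y_i = n_i/n_T; K_p = p_R / (p_V p_S^2) with p_i = y_i·P.
Setting this equal to 0.0246 atm^-2 and taking the physical root (0 < X < 1) gives X = 0.256.

X = 0.256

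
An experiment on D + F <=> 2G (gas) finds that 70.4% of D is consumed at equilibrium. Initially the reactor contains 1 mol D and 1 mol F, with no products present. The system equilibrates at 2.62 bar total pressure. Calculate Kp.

Kp = 22.6

Take 1 mol D as basis and let X be its fractional conversion, so ξ = X.
At extent ξ: n_D = 1 − X; n_F = 1 − X; n_G = 2X.
n_T stays at 2 (no change in mole number).
At X = 0.704: n_D = 0.296, n_F = 0.296, n_G = 1.41, n_T = 2.
p_i = (n_i/n_T)·P. Kp = p_G^2 / (p_D p_F) = 22.6.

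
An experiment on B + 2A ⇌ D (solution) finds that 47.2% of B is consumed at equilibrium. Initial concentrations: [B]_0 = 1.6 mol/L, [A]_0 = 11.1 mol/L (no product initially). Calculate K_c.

K_c = 0.00972 (mol/L)^-2

Let X = conversion of B.
Concentrations: [B] = 1.6 − 1.6X; [A] = 11.1 − 3.2X; [D] = 1.6X.
At X = 0.472: [B] = 0.845, [A] = 9.59, [D] = 0.755.
K_c = [D] / ([B] [A]^2) = 0.00972 (mol/L)^-2.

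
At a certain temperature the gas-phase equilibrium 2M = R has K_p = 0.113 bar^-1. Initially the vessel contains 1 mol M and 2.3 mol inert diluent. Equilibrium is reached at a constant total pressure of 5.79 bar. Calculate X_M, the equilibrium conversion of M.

X = 0.239

Let X = conversion of M (basis 1 mol M); extent of reaction ξ = 0.5X.
Species balance: n_M = 1 − X; n_R = 0.5X; n_I = 2.3 (inert).
Summing: n_T = 3.3 − 0.5X.
y_i = n_i/n_T, p_i = y_i·P. K_p = p_R / (p_M^2).
Substituting and setting equal to 0.113 bar^-1 gives a polynomial in X; the root in (0,1) is X = 0.239.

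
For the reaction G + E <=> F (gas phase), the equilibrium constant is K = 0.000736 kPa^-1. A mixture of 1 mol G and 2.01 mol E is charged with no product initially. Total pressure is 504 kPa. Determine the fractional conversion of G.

Let X = conversion of G (basis 1 mol G); extent of reaction ξ = X.
Mole table: n_G = 1 − X; n_E = 2.01 − X; n_F = X.
Total moles n_T = 3.01 − X.
Mole fractions y_i = n_i/n_T; K = p_F / (p_G p_E) with p_i = y_i·P.
This yields a degree-2 equation in X; solving on (0,1), X = 0.193.

X = 0.193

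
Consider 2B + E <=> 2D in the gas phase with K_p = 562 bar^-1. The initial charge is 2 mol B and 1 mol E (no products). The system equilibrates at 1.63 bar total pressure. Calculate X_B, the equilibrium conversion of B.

Basis: 2 mol B initially; let X = conversion of B. Extent ξ = X.
At extent ξ: n_B = 2 − 2X; n_E = 1 − X; n_D = 2X.
n_T = Σnᵢ = 3 − X.
With p_i = (n_i/n_T)P, K_p = p_D^2 / (p_B^2 p_E).
Equating to 562 bar^-1 and solving on 0 < X < 1: X = 0.879.

X = 0.879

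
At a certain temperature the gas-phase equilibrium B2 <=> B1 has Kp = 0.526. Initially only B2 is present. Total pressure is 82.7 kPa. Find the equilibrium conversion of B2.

Take 1 mol B2 as basis and let X be its fractional conversion, so ξ = X.
At extent ξ: n_B2 = 1 − X; n_B1 = X.
Since Δν = 0, n_T = 1 throughout.
y_i = n_i/n_T, p_i = y_i·P. Kp = p_B1 / (p_B2).
Equating to 0.526 and solving on 0 < X < 1: X = 0.345.

X = 0.345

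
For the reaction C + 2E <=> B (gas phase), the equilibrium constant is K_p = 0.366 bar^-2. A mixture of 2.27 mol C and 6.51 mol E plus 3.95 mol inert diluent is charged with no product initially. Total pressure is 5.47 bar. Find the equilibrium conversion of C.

X = 0.608

Take 2.27 mol C as basis and let X be its fractional conversion, so ξ = 2.27X.
At extent ξ: n_C = 2.27 − 2.27X; n_E = 6.51 − 4.54X; n_B = 2.27X; n_I = 3.95 (inert).
Summing: n_T = 12.7 − 4.54X.
With p_i = (n_i/n_T)P, K_p = p_B / (p_C p_E^2).
Substituting and setting equal to 0.366 bar^-2 gives a polynomial in X; the root in (0,1) is X = 0.608.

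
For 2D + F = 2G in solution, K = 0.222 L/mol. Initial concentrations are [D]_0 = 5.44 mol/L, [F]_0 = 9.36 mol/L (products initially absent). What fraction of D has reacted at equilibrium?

Let X = conversion of D; extent ξ = 5.44X/2 mol/L.
Concentrations: [D] = 5.44 − 5.44X; [F] = 9.36 − 2.72X; [G] = 5.44X.
K = [G]^2 / ([D]^2 [F]).
This equals 0.222 at X = 0.568 (the root in 0 < X < 1).

X = 0.568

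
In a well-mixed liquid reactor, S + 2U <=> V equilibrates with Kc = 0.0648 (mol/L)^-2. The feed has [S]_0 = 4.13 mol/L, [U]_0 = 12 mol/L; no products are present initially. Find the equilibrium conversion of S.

Let X = conversion of S; extent ξ = 4.13·X mol/L.
Concentrations: [S] = 4.13 − 4.13X; [U] = 12 − 8.26X; [V] = 4.13X.
Kc = [V] / ([S] [U]^2).
Equating to 0.0648 (mol/L)^-2: the physical root is X = 0.710.

X = 0.710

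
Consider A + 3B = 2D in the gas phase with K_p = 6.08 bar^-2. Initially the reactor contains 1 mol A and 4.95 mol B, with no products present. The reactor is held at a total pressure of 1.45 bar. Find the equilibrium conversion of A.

X = 0.787

Basis: 1 mol A initially; let X = conversion of A. Extent ξ = X.
Mole table: n_A = 1 − X; n_B = 4.95 − 3X; n_D = 2X.
Total moles n_T = 5.95 − 2X.
Mole fractions y_i = n_i/n_T; K_p = p_D^2 / (p_A p_B^3) with p_i = y_i·P.
Substituting and setting equal to 6.08 bar^-2 gives a polynomial in X; the root in (0,1) is X = 0.787.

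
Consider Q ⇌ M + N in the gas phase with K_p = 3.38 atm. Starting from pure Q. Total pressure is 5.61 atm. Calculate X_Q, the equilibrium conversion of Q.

X = 0.613

Take 1 mol Q as basis and let X be its fractional conversion, so ξ = X.
Moles: n_Q = 1 − X; n_M = X; n_N = X.
n_T = Σnᵢ = 1 + X.
With p_i = (n_i/n_T)P, K_p = p_M p_N / (p_Q).
Setting this equal to 3.38 atm and taking the physical root (0 < X < 1) gives X = 0.613.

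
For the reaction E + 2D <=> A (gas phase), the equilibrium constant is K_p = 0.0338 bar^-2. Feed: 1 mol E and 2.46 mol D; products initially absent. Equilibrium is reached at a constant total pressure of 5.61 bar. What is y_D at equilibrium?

y_D = 0.648

Take 1 mol E as basis and let X be its fractional conversion, so ξ = X.
Mole table: n_E = 1 − X; n_D = 2.46 − 2X; n_A = X.
Total moles n_T = 3.46 − 2X.
y_i = n_i/n_T, p_i = y_i·P. K_p = p_A / (p_E p_D^2).
Equating to 0.0338 bar^-2 and solving on 0 < X < 1: X = 0.309.
Then n_D = 1.84, n_T = 2.84, so y_D = 0.648.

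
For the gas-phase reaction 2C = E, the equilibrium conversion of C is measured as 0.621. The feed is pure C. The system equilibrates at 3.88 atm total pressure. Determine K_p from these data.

K_p = 0.384 atm^-1

Basis: 1 mol C initially; let X = conversion of C. Extent ξ = 0.5X.
At extent ξ: n_C = 1 − X; n_E = 0.5X.
Summing: n_T = 1 − 0.5X.
At X = 0.621: n_C = 0.379, n_E = 0.31, n_T = 0.69.
p_i = (n_i/n_T)·P. K_p = p_E / (p_C^2) = 0.384 atm^-1.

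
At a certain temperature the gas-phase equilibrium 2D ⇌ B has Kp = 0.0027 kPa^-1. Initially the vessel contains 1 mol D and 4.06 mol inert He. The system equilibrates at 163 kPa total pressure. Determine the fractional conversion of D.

Basis: 1 mol D initially; let X = conversion of D. Extent ξ = 0.5X.
At extent ξ: n_D = 1 − X; n_B = 0.5X; n_I = 4.06 (inert).
n_T = Σnᵢ = 5.06 − 0.5X.
Mole fractions y_i = n_i/n_T; Kp = p_B / (p_D^2) with p_i = y_i·P.
Equating to 0.0027 kPa^-1 and solving on 0 < X < 1: X = 0.133.

X = 0.133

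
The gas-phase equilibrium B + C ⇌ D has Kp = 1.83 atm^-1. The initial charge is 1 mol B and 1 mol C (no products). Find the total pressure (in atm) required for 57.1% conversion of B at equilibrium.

P = 2.42 atm

Take 1 mol B as basis and let X be its fractional conversion, so ξ = X.
Mole table: n_B = 1 − X; n_C = 1 − X; n_D = X.
Total moles n_T = 2 − X.
Kp = p_D / (p_B p_C) with p_i = (n_i/n_T)·P.
At X = 0.571: the mole-fraction product g(X) = Π y_i^ν_i = 4.434. Since Kp = g(X)·P^{-1}, P = (g/Kp)^(1/1) = (4.434/1.83)^(1/1) = 2.42 atm.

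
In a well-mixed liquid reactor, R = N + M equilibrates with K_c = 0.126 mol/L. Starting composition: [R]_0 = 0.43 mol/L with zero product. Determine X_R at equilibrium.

X = 0.414

Let X = conversion of R; extent ξ = 0.43·X mol/L.
Concentrations: [R] = 0.43 − 0.43X; [N] = 0.43X; [M] = 0.43X.
K_c = [N] [M] / ([R]).
This equals 0.126 at X = 0.414 (the root in 0 < X < 1).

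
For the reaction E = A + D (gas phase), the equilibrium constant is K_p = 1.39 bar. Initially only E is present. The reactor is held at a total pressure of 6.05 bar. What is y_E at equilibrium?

Let X = conversion of E (basis 1 mol E); extent of reaction ξ = X.
At extent ξ: n_E = 1 − X; n_A = X; n_D = X.
n_T = Σnᵢ = 1 + X.
Mole fractions y_i = n_i/n_T; K_p = p_A p_D / (p_E) with p_i = y_i·P.
Substituting and setting equal to 1.39 bar gives a polynomial in X; the root in (0,1) is X = 0.432.
Then n_E = 0.568, n_T = 1.43, so y_E = 0.396.

y_E = 0.396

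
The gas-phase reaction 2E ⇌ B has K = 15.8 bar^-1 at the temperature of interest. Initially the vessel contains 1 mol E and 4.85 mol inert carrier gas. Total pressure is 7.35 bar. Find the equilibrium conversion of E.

X = 0.858

Take 1 mol E as basis and let X be its fractional conversion, so ξ = 0.5X.
At extent ξ: n_E = 1 − X; n_B = 0.5X; n_I = 4.85 (inert).
Summing: n_T = 5.85 − 0.5X.
Mole fractions y_i = n_i/n_T; K = p_B / (p_E^2) with p_i = y_i·P.
This yields a degree-2 equation in X; solving on (0,1), X = 0.858.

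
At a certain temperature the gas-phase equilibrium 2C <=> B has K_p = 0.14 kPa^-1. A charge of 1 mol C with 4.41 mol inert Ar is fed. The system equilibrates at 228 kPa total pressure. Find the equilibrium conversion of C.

Basis: 1 mol C initially; let X = conversion of C. Extent ξ = 0.5X.
Species balance: n_C = 1 − X; n_B = 0.5X; n_I = 4.41 (inert).
Total moles n_T = 5.41 − 0.5X.
Mole fractions y_i = n_i/n_T; K_p = p_B / (p_C^2) with p_i = y_i·P.
Setting this equal to 0.14 kPa^-1 and taking the physical root (0 < X < 1) gives X = 0.756.

X = 0.756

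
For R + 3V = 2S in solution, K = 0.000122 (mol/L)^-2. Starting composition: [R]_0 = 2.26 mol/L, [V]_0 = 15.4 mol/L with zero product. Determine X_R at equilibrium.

X = 0.178

Let X = conversion of R; extent ξ = 2.26·X mol/L.
Concentrations: [R] = 2.26 − 2.26X; [V] = 15.4 − 6.78X; [S] = 4.52X.
K = [S]^2 / ([R] [V]^3).
This equals 0.000122 at X = 0.178 (the root in 0 < X < 1).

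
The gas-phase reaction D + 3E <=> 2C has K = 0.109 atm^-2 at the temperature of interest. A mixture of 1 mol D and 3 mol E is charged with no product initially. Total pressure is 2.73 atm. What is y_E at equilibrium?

y_E = 0.606

Let X = conversion of D (basis 1 mol D); extent of reaction ξ = X.
At extent ξ: n_D = 1 − X; n_E = 3 − 3X; n_C = 2X.
n_T = Σnᵢ = 4 − 2X.
Mole fractions y_i = n_i/n_T; K = p_C^2 / (p_D p_E^3) with p_i = y_i·P.
Setting this equal to 0.109 atm^-2 and taking the physical root (0 < X < 1) gives X = 0.321.
Then n_E = 2.04, n_T = 3.36, so y_E = 0.606.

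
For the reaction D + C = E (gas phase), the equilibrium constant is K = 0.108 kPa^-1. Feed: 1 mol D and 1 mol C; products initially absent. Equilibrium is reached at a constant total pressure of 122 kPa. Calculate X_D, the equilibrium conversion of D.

Let X = conversion of D (basis 1 mol D); extent of reaction ξ = X.
At extent ξ: n_D = 1 − X; n_C = 1 − X; n_E = X.
Total moles n_T = 2 − X.
Mole fractions y_i = n_i/n_T; K = p_E / (p_D p_C) with p_i = y_i·P.
Setting this equal to 0.108 kPa^-1 and taking the physical root (0 < X < 1) gives X = 0.734.

X = 0.734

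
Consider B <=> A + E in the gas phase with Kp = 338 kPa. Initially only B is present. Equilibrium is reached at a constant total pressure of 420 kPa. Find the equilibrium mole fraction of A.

y_A = 0.400

Take 1 mol B as basis and let X be its fractional conversion, so ξ = X.
At extent ξ: n_B = 1 − X; n_A = X; n_E = X.
Summing: n_T = 1 + X.
Mole fractions y_i = n_i/n_T; Kp = p_A p_E / (p_B) with p_i = y_i·P.
This yields a degree-2 equation in X; solving on (0,1), X = 0.668.
Then n_A = 0.668, n_T = 1.67, so y_A = 0.400.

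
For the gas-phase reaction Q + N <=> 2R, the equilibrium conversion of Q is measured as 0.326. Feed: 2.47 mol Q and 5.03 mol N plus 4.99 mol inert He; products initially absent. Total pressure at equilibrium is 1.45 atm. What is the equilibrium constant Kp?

Take 2.47 mol Q as basis and let X be its fractional conversion, so ξ = 2.47X.
Moles: n_Q = 2.47 − 2.47X; n_N = 5.03 − 2.47X; n_R = 4.94X; n_I = 4.99 (inert).
n_T stays at 12.5 (no change in mole number).
At X = 0.326: n_Q = 1.66, n_N = 4.22, n_R = 1.61, n_T = 12.5.
p_i = (n_i/n_T)·P. Kp = p_R^2 / (p_Q p_N) = 0.369.

Kp = 0.369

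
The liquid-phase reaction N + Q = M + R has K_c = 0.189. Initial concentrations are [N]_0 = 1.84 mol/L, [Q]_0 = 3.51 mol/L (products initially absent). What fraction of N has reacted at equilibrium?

Let X = conversion of N; extent ξ = 1.84·X mol/L.
Concentrations: [N] = 1.84 − 1.84X; [Q] = 3.51 − 1.84X; [M] = 1.84X; [R] = 1.84X.
K_c = [M] [R] / ([N] [Q]).
Equating to 0.189: the physical root is X = 0.409.

X = 0.409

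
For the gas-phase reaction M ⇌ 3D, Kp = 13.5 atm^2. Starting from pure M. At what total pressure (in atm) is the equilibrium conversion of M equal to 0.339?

P = 4.89 atm

Basis: 1 mol M initially; let X = conversion of M. Extent ξ = X.
Species balance: n_M = 1 − X; n_D = 3X.
Summing: n_T = 1 + 2X.
Kp = p_D^3 / (p_M) with p_i = (n_i/n_T)·P.
At X = 0.339: the mole-fraction product g(X) = Π y_i^ν_i = 0.5652. Since Kp = g(X)·P^{2}, P = (Kp/g)^(1/2) = (13.5/0.5652)^(1/2) = 4.89 atm.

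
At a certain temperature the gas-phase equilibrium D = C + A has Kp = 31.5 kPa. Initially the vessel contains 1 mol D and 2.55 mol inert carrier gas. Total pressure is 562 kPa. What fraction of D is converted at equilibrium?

Take 1 mol D as basis and let X be its fractional conversion, so ξ = X.
Species balance: n_D = 1 − X; n_C = X; n_A = X; n_I = 2.55 (inert).
Total moles n_T = 3.55 + X.
With p_i = (n_i/n_T)P, Kp = p_C p_A / (p_D).
Equating to 31.5 kPa and solving on 0 < X < 1: X = 0.372.

X = 0.372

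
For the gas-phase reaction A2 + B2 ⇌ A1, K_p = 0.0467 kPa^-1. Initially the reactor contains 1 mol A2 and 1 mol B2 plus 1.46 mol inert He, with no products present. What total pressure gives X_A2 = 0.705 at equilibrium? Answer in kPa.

Take 1 mol A2 as basis and let X be its fractional conversion, so ξ = X.
At extent ξ: n_A2 = 1 − X; n_B2 = 1 − X; n_A1 = X; n_I = 1.46 (inert).
n_T = Σnᵢ = 3.46 − X.
K_p = p_A1 / (p_A2 p_B2) with p_i = (n_i/n_T)·P.
At X = 0.705: the mole-fraction product g(X) = Π y_i^ν_i = 22.32. Since K_p = g(X)·P^{-1}, P = (g/K_p)^(1/1) = (22.32/0.0467)^(1/1) = 478 kPa.

P = 478 kPa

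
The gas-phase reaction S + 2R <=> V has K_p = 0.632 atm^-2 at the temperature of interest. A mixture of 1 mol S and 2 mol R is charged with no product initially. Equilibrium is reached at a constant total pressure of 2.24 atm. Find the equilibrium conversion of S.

Take 1 mol S as basis and let X be its fractional conversion, so ξ = X.
Mole table: n_S = 1 − X; n_R = 2 − 2X; n_V = X.
Summing: n_T = 3 − 2X.
With p_i = (n_i/n_T)P, K_p = p_V / (p_S p_R^2).
This yields a degree-3 equation in X; solving on (0,1), X = 0.461.

X = 0.461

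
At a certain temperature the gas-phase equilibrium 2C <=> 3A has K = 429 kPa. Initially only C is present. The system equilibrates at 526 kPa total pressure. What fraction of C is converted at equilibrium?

Let X = conversion of C (basis 1 mol C); extent of reaction ξ = 0.5X.
At extent ξ: n_C = 1 − X; n_A = 1.5X.
Total moles n_T = 1 + 0.5X.
With p_i = (n_i/n_T)P, K = p_A^3 / (p_C^2).
Substituting and setting equal to 429 kPa gives a polynomial in X; the root in (0,1) is X = 0.448.

X = 0.448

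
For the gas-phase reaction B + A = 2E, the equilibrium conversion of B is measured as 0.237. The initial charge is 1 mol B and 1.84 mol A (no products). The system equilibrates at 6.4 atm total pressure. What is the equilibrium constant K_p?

K_p = 0.184

Let X = conversion of B (basis 1 mol B); extent of reaction ξ = X.
Mole table: n_B = 1 − X; n_A = 1.84 − X; n_E = 2X.
Total moles n_T = 2.84 (Δν = 0, constant).
At X = 0.237: n_B = 0.763, n_A = 1.6, n_E = 0.474, n_T = 2.84.
p_i = (n_i/n_T)·P. K_p = p_E^2 / (p_B p_A) = 0.184.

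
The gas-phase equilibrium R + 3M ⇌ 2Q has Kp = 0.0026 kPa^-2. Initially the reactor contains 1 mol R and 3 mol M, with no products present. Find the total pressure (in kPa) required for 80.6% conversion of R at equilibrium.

P = 386 kPa

Basis: 1 mol R initially; let X = conversion of R. Extent ξ = X.
Species balance: n_R = 1 − X; n_M = 3 − 3X; n_Q = 2X.
Summing: n_T = 4 − 2X.
Kp = p_Q^2 / (p_R p_M^3) with p_i = (n_i/n_T)·P.
At X = 0.806: the mole-fraction product g(X) = Π y_i^ν_i = 387.5. Since Kp = g(X)·P^{-2}, P = (g/Kp)^(1/2) = (387.5/0.0026)^(1/2) = 386 kPa.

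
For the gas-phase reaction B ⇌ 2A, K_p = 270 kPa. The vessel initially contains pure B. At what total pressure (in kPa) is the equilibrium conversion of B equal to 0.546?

P = 159 kPa

Take 1 mol B as basis and let X be its fractional conversion, so ξ = X.
At extent ξ: n_B = 1 − X; n_A = 2X.
Summing: n_T = 1 + X.
K_p = p_A^2 / (p_B) with p_i = (n_i/n_T)·P.
At X = 0.546: the mole-fraction product g(X) = Π y_i^ν_i = 1.699. Since K_p = g(X)·P^{1}, P = (K_p/g)^(1/1) = (270/1.699)^(1/1) = 159 kPa.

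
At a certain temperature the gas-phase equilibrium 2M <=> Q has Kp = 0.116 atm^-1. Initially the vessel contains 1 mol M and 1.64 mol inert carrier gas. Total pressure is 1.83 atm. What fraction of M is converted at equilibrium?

Take 1 mol M as basis and let X be its fractional conversion, so ξ = 0.5X.
At extent ξ: n_M = 1 − X; n_Q = 0.5X; n_I = 1.64 (inert).
n_T = Σnᵢ = 2.64 − 0.5X.
Mole fractions y_i = n_i/n_T; Kp = p_Q / (p_M^2) with p_i = y_i·P.
Setting this equal to 0.116 atm^-1 and taking the physical root (0 < X < 1) gives X = 0.126.

X = 0.126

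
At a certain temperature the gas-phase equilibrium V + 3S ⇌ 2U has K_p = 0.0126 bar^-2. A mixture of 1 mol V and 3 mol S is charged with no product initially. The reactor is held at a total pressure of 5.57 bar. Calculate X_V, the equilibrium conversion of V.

Basis: 1 mol V initially; let X = conversion of V. Extent ξ = X.
Moles: n_V = 1 − X; n_S = 3 − 3X; n_U = 2X.
Total moles n_T = 4 − 2X.
y_i = n_i/n_T, p_i = y_i·P. K_p = p_U^2 / (p_V p_S^3).
Substituting and setting equal to 0.0126 bar^-2 gives a polynomial in X; the root in (0,1) is X = 0.257.

X = 0.257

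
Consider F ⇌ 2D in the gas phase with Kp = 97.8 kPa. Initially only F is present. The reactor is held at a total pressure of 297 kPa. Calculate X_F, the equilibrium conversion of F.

X = 0.276

Let X = conversion of F (basis 1 mol F); extent of reaction ξ = X.
Moles: n_F = 1 − X; n_D = 2X.
Summing: n_T = 1 + X.
With p_i = (n_i/n_T)P, Kp = p_D^2 / (p_F).
Setting this equal to 97.8 kPa and taking the physical root (0 < X < 1) gives X = 0.276.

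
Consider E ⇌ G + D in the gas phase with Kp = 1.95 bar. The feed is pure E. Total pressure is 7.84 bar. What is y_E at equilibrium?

y_E = 0.383

Basis: 1 mol E initially; let X = conversion of E. Extent ξ = X.
At extent ξ: n_E = 1 − X; n_G = X; n_D = X.
n_T = Σnᵢ = 1 + X.
Mole fractions y_i = n_i/n_T; Kp = p_G p_D / (p_E) with p_i = y_i·P.
This yields a degree-2 equation in X; solving on (0,1), X = 0.446.
Then n_E = 0.554, n_T = 1.45, so y_E = 0.383.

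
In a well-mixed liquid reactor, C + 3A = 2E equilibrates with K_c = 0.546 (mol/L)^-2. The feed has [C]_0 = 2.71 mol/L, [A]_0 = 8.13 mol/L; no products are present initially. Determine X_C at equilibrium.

X = 0.647

Let X = conversion of C; extent ξ = 2.71·X mol/L.
Concentrations: [C] = 2.71 − 2.71X; [A] = 8.13 − 8.13X; [E] = 5.42X.
K_c = [E]^2 / ([C] [A]^3).
Setting equal to 0.546 and solving for X on (0,1) gives X = 0.647.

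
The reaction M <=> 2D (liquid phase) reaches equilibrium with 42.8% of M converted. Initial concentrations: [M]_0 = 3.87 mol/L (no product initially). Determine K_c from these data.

K_c = 4.96 mol/L

Let X = conversion of M.
Concentrations: [M] = 3.87 − 3.87X; [D] = 7.74X.
At X = 0.428: [M] = 2.21, [D] = 3.31.
K_c = [D]^2 / ([M]) = 4.96 mol/L.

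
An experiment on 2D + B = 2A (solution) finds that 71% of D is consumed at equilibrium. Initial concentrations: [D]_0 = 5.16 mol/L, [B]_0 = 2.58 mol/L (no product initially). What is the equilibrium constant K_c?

K_c = 8.01 L/mol

Let X = conversion of D.
Concentrations: [D] = 5.16 − 5.16X; [B] = 2.58 − 2.58X; [A] = 5.16X.
At X = 0.71: [D] = 1.5, [B] = 0.748, [A] = 3.66.
K_c = [A]^2 / ([D]^2 [B]) = 8.01 L/mol.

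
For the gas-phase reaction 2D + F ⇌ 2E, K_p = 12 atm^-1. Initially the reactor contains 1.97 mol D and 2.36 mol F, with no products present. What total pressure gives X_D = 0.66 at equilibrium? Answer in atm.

Let X = conversion of D (basis 1.97 mol D); extent of reaction ξ = 0.985X.
Mole table: n_D = 1.97 − 1.97X; n_F = 2.36 − 0.985X; n_E = 1.97X.
Summing: n_T = 4.33 − 0.985X.
K_p = p_E^2 / (p_D^2 p_F) with p_i = (n_i/n_T)·P.
At X = 0.66: the mole-fraction product g(X) = Π y_i^ν_i = 8.11. Since K_p = g(X)·P^{-1}, P = (g/K_p)^(1/1) = (8.11/12)^(1/1) = 0.676 atm.

P = 0.676 atm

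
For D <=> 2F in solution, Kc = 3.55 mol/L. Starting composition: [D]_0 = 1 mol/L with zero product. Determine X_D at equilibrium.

X = 0.598

Let X = conversion of D; extent ξ = 1·X mol/L.
Concentrations: [D] = 1 − 1X; [F] = 2X.
Kc = [F]^2 / ([D]).
Equating to 3.55 mol/L: the physical root is X = 0.598.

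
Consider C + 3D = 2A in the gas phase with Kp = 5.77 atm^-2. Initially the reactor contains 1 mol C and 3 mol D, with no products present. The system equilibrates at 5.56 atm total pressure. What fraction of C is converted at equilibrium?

Take 1 mol C as basis and let X be its fractional conversion, so ξ = X.
Mole table: n_C = 1 − X; n_D = 3 − 3X; n_A = 2X.
Total moles n_T = 4 − 2X.
y_i = n_i/n_T, p_i = y_i·P. Kp = p_A^2 / (p_C p_D^3).
This yields a degree-4 equation in X; solving on (0,1), X = 0.767.

X = 0.767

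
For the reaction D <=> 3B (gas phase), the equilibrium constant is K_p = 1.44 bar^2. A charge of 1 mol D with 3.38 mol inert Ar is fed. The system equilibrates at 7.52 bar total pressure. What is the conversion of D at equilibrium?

Let X = conversion of D (basis 1 mol D); extent of reaction ξ = X.
Mole table: n_D = 1 − X; n_B = 3X; n_I = 3.38 (inert).
n_T = Σnᵢ = 4.38 + 2X.
Mole fractions y_i = n_i/n_T; K_p = p_B^3 / (p_D) with p_i = y_i·P.
This yields a degree-3 equation in X; solving on (0,1), X = 0.256.

X = 0.256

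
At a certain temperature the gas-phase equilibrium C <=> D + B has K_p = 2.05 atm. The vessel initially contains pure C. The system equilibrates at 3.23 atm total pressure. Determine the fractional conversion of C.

X = 0.623

Let X = conversion of C (basis 1 mol C); extent of reaction ξ = X.
At extent ξ: n_C = 1 − X; n_D = X; n_B = X.
Total moles n_T = 1 + X.
With p_i = (n_i/n_T)P, K_p = p_D p_B / (p_C).
Setting this equal to 2.05 atm and taking the physical root (0 < X < 1) gives X = 0.623.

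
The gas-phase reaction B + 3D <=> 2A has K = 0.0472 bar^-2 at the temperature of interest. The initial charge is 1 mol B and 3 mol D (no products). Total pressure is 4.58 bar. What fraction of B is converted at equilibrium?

Basis: 1 mol B initially; let X = conversion of B. Extent ξ = X.
Moles: n_B = 1 − X; n_D = 3 − 3X; n_A = 2X.
Total moles n_T = 4 − 2X.
y_i = n_i/n_T, p_i = y_i·P. K = p_A^2 / (p_B p_D^3).
Setting this equal to 0.0472 bar^-2 and taking the physical root (0 < X < 1) gives X = 0.340.

X = 0.340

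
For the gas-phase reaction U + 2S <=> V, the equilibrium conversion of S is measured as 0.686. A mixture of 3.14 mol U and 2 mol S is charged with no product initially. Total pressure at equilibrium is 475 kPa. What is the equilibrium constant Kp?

Kp = 4.46e-05 kPa^-2

Basis: 2 mol S initially; let X = conversion of S. Extent ξ = X.
Species balance: n_U = 3.14 − X; n_S = 2 − 2X; n_V = X.
Summing: n_T = 5.14 − 2X.
At X = 0.686: n_U = 2.45, n_S = 0.628, n_V = 0.686, n_T = 3.77.
p_i = (n_i/n_T)·P. Kp = p_V / (p_U p_S^2) = 4.46e-05 kPa^-2.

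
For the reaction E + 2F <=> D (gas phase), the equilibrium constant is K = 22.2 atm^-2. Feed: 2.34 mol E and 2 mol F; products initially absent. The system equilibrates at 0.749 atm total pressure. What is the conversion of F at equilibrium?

Basis: 2 mol F initially; let X = conversion of F. Extent ξ = X.
At extent ξ: n_E = 2.34 − X; n_F = 2 − 2X; n_D = X.
n_T = Σnᵢ = 4.34 − 2X.
With p_i = (n_i/n_T)P, K = p_D / (p_E p_F^2).
Setting this equal to 22.2 atm^-2 and taking the physical root (0 < X < 1) gives X = 0.726.

X = 0.726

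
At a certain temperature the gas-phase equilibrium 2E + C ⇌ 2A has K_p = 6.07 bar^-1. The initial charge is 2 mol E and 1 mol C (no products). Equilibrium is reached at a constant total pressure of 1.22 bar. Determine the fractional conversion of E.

X = 0.540

Basis: 2 mol E initially; let X = conversion of E. Extent ξ = X.
Moles: n_E = 2 − 2X; n_C = 1 − X; n_A = 2X.
Summing: n_T = 3 − X.
y_i = n_i/n_T, p_i = y_i·P. K_p = p_A^2 / (p_E^2 p_C).
Setting this equal to 6.07 bar^-1 and taking the physical root (0 < X < 1) gives X = 0.540.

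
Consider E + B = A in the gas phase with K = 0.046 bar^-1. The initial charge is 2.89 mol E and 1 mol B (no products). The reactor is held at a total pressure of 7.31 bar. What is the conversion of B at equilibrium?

X = 0.197

Basis: 1 mol B initially; let X = conversion of B. Extent ξ = X.
At extent ξ: n_E = 2.89 − X; n_B = 1 − X; n_A = X.
Total moles n_T = 3.89 − X.
y_i = n_i/n_T, p_i = y_i·P. K = p_A / (p_E p_B).
Setting this equal to 0.046 bar^-1 and taking the physical root (0 < X < 1) gives X = 0.197.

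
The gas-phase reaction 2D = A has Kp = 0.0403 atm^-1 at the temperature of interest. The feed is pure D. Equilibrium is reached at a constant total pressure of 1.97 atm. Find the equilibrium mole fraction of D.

y_D = 0.931

Take 1 mol D as basis and let X be its fractional conversion, so ξ = 0.5X.
Species balance: n_D = 1 − X; n_A = 0.5X.
n_T = Σnᵢ = 1 − 0.5X.
With p_i = (n_i/n_T)P, Kp = p_A / (p_D^2).
Equating to 0.0403 atm^-1 and solving on 0 < X < 1: X = 0.129.
Then n_D = 0.871, n_T = 0.936, so y_D = 0.931.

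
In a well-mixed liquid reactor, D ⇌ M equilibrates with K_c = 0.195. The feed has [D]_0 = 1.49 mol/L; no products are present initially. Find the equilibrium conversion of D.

X = 0.163

Let X = conversion of D; extent ξ = 1.49·X mol/L.
Concentrations: [D] = 1.49 − 1.49X; [M] = 1.49X.
K_c = [M] / ([D]).
Equating to 0.195: the physical root is X = 0.163.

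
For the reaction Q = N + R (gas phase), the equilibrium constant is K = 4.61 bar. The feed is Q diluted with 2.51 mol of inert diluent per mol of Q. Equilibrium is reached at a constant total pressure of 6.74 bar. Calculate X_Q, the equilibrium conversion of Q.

Basis: 1 mol Q initially; let X = conversion of Q. Extent ξ = X.
At extent ξ: n_Q = 1 − X; n_N = X; n_R = X; n_I = 2.51 (inert).
Total moles n_T = 3.51 + X.
Mole fractions y_i = n_i/n_T; K = p_N p_R / (p_Q) with p_i = y_i·P.
Equating to 4.61 bar and solving on 0 < X < 1: X = 0.789.

X = 0.789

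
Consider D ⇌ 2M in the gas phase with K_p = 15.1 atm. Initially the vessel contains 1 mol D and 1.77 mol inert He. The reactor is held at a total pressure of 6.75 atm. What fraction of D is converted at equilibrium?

X = 0.729

Take 1 mol D as basis and let X be its fractional conversion, so ξ = X.
At extent ξ: n_D = 1 − X; n_M = 2X; n_I = 1.77 (inert).
Summing: n_T = 2.77 + X.
Mole fractions y_i = n_i/n_T; K_p = p_M^2 / (p_D) with p_i = y_i·P.
Setting this equal to 15.1 atm and taking the physical root (0 < X < 1) gives X = 0.729.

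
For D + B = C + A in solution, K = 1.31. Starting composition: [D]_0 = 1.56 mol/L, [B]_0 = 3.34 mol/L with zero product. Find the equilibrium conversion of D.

Let X = conversion of D; extent ξ = 1.56·X mol/L.
Concentrations: [D] = 1.56 − 1.56X; [B] = 3.34 − 1.56X; [C] = 1.56X; [A] = 1.56X.
K = [C] [A] / ([D] [B]).
This equals 1.31 at X = 0.721 (the root in 0 < X < 1).

X = 0.721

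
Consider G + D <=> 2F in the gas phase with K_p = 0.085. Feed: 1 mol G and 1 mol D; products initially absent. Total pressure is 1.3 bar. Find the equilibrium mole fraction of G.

y_G = 0.436

Let X = conversion of G (basis 1 mol G); extent of reaction ξ = X.
Species balance: n_G = 1 − X; n_D = 1 − X; n_F = 2X.
n_T stays at 2 (no change in mole number).
With p_i = (n_i/n_T)P, K_p = p_F^2 / (p_G p_D).
This yields a degree-2 equation in X; solving on (0,1), X = 0.127.
Then n_G = 0.873, n_T = 2, so y_G = 0.436.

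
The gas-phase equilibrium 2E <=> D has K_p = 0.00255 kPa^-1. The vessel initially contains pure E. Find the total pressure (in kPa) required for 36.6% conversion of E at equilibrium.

P = 146 kPa

Let X = conversion of E (basis 1 mol E); extent of reaction ξ = 0.5X.
At extent ξ: n_E = 1 − X; n_D = 0.5X.
n_T = Σnᵢ = 1 − 0.5X.
K_p = p_D / (p_E^2) with p_i = (n_i/n_T)·P.
At X = 0.366: the mole-fraction product g(X) = Π y_i^ν_i = 0.372. Since K_p = g(X)·P^{-1}, P = (g/K_p)^(1/1) = (0.372/0.00255)^(1/1) = 146 kPa.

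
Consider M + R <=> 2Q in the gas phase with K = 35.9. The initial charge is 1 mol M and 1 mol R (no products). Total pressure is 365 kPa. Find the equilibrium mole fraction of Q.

Let X = conversion of M (basis 1 mol M); extent of reaction ξ = X.
Species balance: n_M = 1 − X; n_R = 1 − X; n_Q = 2X.
n_T stays at 2 (no change in mole number).
y_i = n_i/n_T, p_i = y_i·P. K = p_Q^2 / (p_M p_R).
Substituting and setting equal to 35.9 gives a polynomial in X; the root in (0,1) is X = 0.750.
Then n_Q = 1.5, n_T = 2, so y_Q = 0.750.

y_Q = 0.750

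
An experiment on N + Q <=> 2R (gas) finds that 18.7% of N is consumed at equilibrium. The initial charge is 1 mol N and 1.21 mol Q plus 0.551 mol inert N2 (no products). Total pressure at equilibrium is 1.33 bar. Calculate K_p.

K_p = 0.168

Let X = conversion of N (basis 1 mol N); extent of reaction ξ = X.
At extent ξ: n_N = 1 − X; n_Q = 1.21 − X; n_R = 2X; n_I = 0.551 (inert).
Total moles n_T = 2.76 (Δν = 0, constant).
At X = 0.187: n_N = 0.813, n_Q = 1.02, n_R = 0.374, n_T = 2.76.
p_i = (n_i/n_T)·P. K_p = p_R^2 / (p_N p_Q) = 0.168.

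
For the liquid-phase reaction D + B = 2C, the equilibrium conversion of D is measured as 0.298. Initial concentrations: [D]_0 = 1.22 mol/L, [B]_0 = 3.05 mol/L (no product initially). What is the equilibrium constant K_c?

K_c = 0.23

Let X = conversion of D.
Concentrations: [D] = 1.22 − 1.22X; [B] = 3.05 − 1.22X; [C] = 2.44X.
At X = 0.298: [D] = 0.856, [B] = 2.69, [C] = 0.727.
K_c = [C]^2 / ([D] [B]) = 0.23.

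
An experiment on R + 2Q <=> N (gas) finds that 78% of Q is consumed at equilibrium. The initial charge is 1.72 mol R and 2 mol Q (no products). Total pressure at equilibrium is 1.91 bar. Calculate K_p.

Take 2 mol Q as basis and let X be its fractional conversion, so ξ = X.
Mole table: n_R = 1.72 − X; n_Q = 2 − 2X; n_N = X.
n_T = Σnᵢ = 3.72 − 2X.
At X = 0.78: n_R = 0.94, n_Q = 0.44, n_N = 0.78, n_T = 2.16.
p_i = (n_i/n_T)·P. K_p = p_N / (p_R p_Q^2) = 5.48 bar^-2.

K_p = 5.48 bar^-2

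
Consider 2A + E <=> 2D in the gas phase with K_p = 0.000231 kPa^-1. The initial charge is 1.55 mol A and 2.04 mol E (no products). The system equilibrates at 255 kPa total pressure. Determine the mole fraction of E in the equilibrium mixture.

y_E = 0.554

Take 1.55 mol A as basis and let X be its fractional conversion, so ξ = 0.775X.
Species balance: n_A = 1.55 − 1.55X; n_E = 2.04 − 0.775X; n_D = 1.55X.
Summing: n_T = 3.59 − 0.775X.
With p_i = (n_i/n_T)P, K_p = p_D^2 / (p_A^2 p_E).
Setting this equal to 0.000231 kPa^-1 and taking the physical root (0 < X < 1) gives X = 0.153.
Then n_E = 1.92, n_T = 3.47, so y_E = 0.554.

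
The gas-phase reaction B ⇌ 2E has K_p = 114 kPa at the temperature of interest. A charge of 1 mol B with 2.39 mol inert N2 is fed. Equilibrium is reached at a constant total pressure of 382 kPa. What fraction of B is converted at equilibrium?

Let X = conversion of B (basis 1 mol B); extent of reaction ξ = X.
Mole table: n_B = 1 − X; n_E = 2X; n_I = 2.39 (inert).
n_T = Σnᵢ = 3.39 + X.
y_i = n_i/n_T, p_i = y_i·P. K_p = p_E^2 / (p_B).
Substituting and setting equal to 114 kPa gives a polynomial in X; the root in (0,1) is X = 0.409.

X = 0.409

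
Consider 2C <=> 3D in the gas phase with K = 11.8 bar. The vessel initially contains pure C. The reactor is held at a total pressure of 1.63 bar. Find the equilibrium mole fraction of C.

Let X = conversion of C (basis 1 mol C); extent of reaction ξ = 0.5X.
At extent ξ: n_C = 1 − X; n_D = 1.5X.
Summing: n_T = 1 + 0.5X.
y_i = n_i/n_T, p_i = y_i·P. K = p_D^3 / (p_C^2).
Setting this equal to 11.8 bar and taking the physical root (0 < X < 1) gives X = 0.674.
Then n_C = 0.326, n_T = 1.34, so y_C = 0.244.

y_C = 0.244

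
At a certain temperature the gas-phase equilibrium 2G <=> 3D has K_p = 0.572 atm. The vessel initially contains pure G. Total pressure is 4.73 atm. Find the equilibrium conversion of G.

X = 0.277

Basis: 1 mol G initially; let X = conversion of G. Extent ξ = 0.5X.
At extent ξ: n_G = 1 − X; n_D = 1.5X.
Total moles n_T = 1 + 0.5X.
With p_i = (n_i/n_T)P, K_p = p_D^3 / (p_G^2).
Substituting and setting equal to 0.572 atm gives a polynomial in X; the root in (0,1) is X = 0.277.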